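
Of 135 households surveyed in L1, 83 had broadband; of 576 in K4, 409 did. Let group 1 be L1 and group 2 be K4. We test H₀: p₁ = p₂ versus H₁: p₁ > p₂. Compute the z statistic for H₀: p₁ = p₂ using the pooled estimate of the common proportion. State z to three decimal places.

z = -2.158

p̂₁ = 83/135 ≈ 0.61481, p̂₂ = 409/576 ≈ 0.71007.
Pooled p̂ = (83+409)/(135+576) = 492/711 = 0.69198.
SE = √(0.213142 × 0.00914352) = 0.04415.
z = (0.61481 − 0.71007)/0.04415 = -0.09526/0.04415 = -2.158.
p-value = P(Z > -2.158) ≈ 0.9845.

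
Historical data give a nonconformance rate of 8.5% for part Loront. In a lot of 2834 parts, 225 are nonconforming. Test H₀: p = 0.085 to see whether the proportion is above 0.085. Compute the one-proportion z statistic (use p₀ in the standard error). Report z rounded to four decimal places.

p̂ = 225/2834 = 0.0793931.
Under H₀, SE = √(0.085·0.915/2834) = √(2.74435e-05) = 0.0052387.
z = (0.0793931 − 0.085)/0.0052387 = -0.0056069/0.0052387 = -1.0703.

z = -1.0703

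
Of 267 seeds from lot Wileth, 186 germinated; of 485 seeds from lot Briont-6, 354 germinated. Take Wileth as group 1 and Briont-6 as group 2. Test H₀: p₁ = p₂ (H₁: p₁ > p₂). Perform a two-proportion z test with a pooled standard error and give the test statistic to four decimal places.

z = -0.9703

p̂₁ = 186/267 = 0.696629, p̂₂ = 354/485 = 0.729897.
Pooled p̂ = (186+354)/(267+485) = 540/752 = 0.718085.
SE = √(0.202439 × 0.00580717) = 0.034287.
z = (0.696629 − 0.729897)/0.034287 = -0.033268/0.034287 = -0.9703.
p-value = P(Z > -0.970) ≈ 0.8340.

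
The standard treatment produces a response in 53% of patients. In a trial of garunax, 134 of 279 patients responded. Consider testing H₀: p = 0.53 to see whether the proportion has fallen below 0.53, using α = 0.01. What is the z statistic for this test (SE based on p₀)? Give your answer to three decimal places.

p̂ = 134/279 = 0.48029.
Under H₀, SE = √(0.53·0.47/279) = √(0.000892832) = 0.02988.
z = (0.48029 − 0.53)/0.02988 = -0.04971/0.02988 = -1.664.
p-value = P(Z < -1.664) ≈ 0.0481. With α = 0.01, fail to reject H₀.

z = -1.664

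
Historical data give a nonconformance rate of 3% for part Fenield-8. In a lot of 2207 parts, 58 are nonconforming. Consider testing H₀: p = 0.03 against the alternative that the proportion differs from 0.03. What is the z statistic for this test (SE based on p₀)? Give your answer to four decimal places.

z = -1.0245

p̂ = 58/2207 = 0.026280.
SE = √(p₀(1−p₀)/n) = √(0.0291/2207) = 0.003631.
z = (0.026280 − 0.03)/0.003631 = -0.003720/0.003631 = -1.0245.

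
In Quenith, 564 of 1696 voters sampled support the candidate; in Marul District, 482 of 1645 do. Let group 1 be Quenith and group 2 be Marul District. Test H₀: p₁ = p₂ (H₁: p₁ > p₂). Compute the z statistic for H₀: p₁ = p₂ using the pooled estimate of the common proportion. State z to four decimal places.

z = 2.4637

p̂₁ = 564/1696 = 0.332547, p̂₂ = 482/1645 = 0.293009.
Pooled p̂ = (564+482)/(1696+1645) = 1046/3341 = 0.313080.
SE = √(p̂(1−p̂)(1/n₁+1/n₂)) = √(0.313080·0.686920·0.00119753) = √(0.000257541) = 0.016048.
z = (0.332547 − 0.293009)/0.016048 = 0.039538/0.016048 = 2.4637.
p-value = P(Z > 2.464) ≈ 0.0069.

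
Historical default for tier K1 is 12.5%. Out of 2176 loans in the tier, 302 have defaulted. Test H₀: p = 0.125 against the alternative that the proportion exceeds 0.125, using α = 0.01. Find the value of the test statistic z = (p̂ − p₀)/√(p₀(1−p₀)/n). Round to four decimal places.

z = 1.9446

p̂ = 302/2176 = 0.138787.
Standard error under H₀: √(0.125×0.875/2176) = 0.007090.
z = (0.138787 − 0.125)/0.007090 = 0.013787/0.007090 = 1.9446.
p-value = P(Z > 1.945) ≈ 0.0259, so at α = 0.01 we fail to reject H₀.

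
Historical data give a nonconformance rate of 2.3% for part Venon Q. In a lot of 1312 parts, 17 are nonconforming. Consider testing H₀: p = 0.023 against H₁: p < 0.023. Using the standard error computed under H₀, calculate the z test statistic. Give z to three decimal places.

p̂ = 17/1312 = 0.0129573.
Under H₀, SE = √(0.023·0.977/1312) = √(1.71273e-05) = 0.0041385.
z = (0.0129573 − 0.023)/0.0041385 = -0.0100427/0.0041385 = -2.427.
p-value = P(Z < -2.427) ≈ 0.0076.

z = -2.427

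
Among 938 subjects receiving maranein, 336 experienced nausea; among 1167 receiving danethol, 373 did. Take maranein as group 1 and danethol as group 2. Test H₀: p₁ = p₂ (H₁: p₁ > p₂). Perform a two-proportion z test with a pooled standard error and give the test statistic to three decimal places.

z = 1.862

p̂₁ = 336/938 = 0.35821, p̂₂ = 373/1167 = 0.31962.
Pooled p̂ = (336+373)/(938+1167) = 709/2105 = 0.33682.
SE = √(p̂(1−p̂)(1/n₁+1/n₂)) = √(0.33682·0.66318·0.001923) = √(0.000429542) = 0.02073.
z = (0.35821 − 0.31962)/0.02073 = 0.03859/0.02073 = 1.862.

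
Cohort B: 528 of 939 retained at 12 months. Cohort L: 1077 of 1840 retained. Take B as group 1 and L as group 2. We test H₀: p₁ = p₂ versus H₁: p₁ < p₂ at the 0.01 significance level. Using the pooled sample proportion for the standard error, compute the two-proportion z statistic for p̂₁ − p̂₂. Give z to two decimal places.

z = -1.16

p̂₁ = 528/939 = 0.5623, p̂₂ = 1077/1840 = 0.5853.
Pooled p̂ = (528+1077)/(939+1840) = 1605/2779 = 0.5775.
SE = √(p̂(1−p̂)(1/n₁+1/n₂)) = √(0.5775·0.4225·0.00160844) = √(0.000392438) = 0.0198.
z = (0.5623 − 0.5853)/0.0198 = -0.0230/0.0198 = -1.16.
p-value = P(Z < -1.162) ≈ 0.1226, so at α = 0.01 we fail to reject H₀.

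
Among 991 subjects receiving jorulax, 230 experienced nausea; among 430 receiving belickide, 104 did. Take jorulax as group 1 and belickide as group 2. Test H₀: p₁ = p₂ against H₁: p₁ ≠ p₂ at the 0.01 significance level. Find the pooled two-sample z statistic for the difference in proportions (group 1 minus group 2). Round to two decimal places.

p̂₁ = 230/991 ≈ 0.2321, p̂₂ = 104/430 ≈ 0.2419.
Pooled p̂ = (230+104)/(991+430) = 334/1421 = 0.2350.
SE = √(p̂(1−p̂)(1/n₁+1/n₂)) = √(0.2350·0.7650·0.00333466) = √(0.00059957) = 0.0245.
z = (0.2321 − 0.2419)/0.0245 = -0.0098/0.0245 = -0.40.
p-value = 2·P(Z > 0.399) ≈ 0.6898. With α = 0.01, fail to reject H₀.

z = -0.40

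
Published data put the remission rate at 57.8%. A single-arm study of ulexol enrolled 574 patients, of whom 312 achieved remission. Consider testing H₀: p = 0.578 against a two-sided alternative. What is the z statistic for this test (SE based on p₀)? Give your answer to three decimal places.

z = -1.671

p̂ = 312/574 = 0.543554.
SE = √(p₀(1−p₀)/n) = √(0.24392/574) = 0.020614.
z = (0.543554 − 0.578)/0.020614 = -0.034446/0.020614 = -1.671.
p-value = 2·P(Z > 1.671) ≈ 0.0947.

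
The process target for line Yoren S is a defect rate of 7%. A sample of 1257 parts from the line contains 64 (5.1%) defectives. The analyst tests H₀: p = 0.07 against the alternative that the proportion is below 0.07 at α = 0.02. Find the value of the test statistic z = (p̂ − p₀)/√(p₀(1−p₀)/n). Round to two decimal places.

z = -2.65

p̂ = 64/1257 ≈ 0.0509.
SE = √(p₀(1−p₀)/n) = √(0.0651/1257) = 0.0072.
z = (0.0509 − 0.07)/0.0072 = -0.0191/0.0072 = -2.65.
p-value = P(Z < -2.652) ≈ 0.0040, so at α = 0.02 we reject H₀.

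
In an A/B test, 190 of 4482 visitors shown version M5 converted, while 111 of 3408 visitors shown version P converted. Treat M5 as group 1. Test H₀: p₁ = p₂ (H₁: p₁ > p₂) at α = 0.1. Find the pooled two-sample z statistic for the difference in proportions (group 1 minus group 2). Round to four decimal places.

z = 2.2559

p̂₁ = 190/4482 ≈ 0.042392, p̂₂ = 111/3408 ≈ 0.032570.
Pooled p̂ = (190+111)/(4482+3408) = 301/7890 = 0.038150.
SE = √(p̂(1−p̂)(1/n₁+1/n₂)) = √(0.038150·0.961850·0.000516542) = √(1.89541e-05) = 0.004354.
z = (0.042392 − 0.032570)/0.004354 = 0.009822/0.004354 = 2.2559.
p-value = P(Z > 2.256) ≈ 0.0120, so at α = 0.1 we reject H₀.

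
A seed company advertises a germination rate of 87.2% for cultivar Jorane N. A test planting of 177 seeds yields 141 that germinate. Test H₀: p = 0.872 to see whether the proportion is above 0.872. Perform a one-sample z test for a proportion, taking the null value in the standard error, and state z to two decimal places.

z = -3.00

p̂ = 141/177 ≈ 0.7966.
Standard error under H₀: √(0.872×0.128/177) = 0.0251.
z = (0.7966 − 0.872)/0.0251 = -0.0754/0.0251 = -3.00.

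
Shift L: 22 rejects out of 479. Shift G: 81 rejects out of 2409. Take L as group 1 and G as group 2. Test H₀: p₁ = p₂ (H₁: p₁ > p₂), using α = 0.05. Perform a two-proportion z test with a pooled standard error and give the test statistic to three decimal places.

z = 1.326

p̂₁ = 22/479 ≈ 0.045929, p̂₂ = 81/2409 ≈ 0.033624.
Pooled p̂ = (22+81)/(479+2409) = 103/2888 = 0.035665.
SE = √(0.0343928 × 0.00250279) = 0.009278.
z = (0.045929 − 0.033624)/0.009278 = 0.012305/0.009278 = 1.326.
p-value = P(Z > 1.326) ≈ 0.0924; since p > α = 0.05, fail to reject H₀.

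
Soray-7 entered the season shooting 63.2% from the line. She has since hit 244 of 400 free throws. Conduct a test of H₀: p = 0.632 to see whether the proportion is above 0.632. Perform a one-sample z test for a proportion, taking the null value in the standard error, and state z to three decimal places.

p̂ = 244/400 = 0.61000.
Standard error under H₀: √(0.632×0.368/400) = 0.02411.
z = (0.61000 − 0.632)/0.02411 = -0.02200/0.02411 = -0.912.

z = -0.912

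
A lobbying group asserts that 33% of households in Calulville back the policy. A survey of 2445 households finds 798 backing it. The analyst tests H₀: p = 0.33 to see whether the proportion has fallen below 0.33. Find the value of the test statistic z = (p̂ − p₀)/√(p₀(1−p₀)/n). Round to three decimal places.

p̂ = 798/2445 = 0.32638.
Under H₀, SE = √(0.33·0.67/2445) = √(9.04294e-05) = 0.00951.
z = (0.32638 − 0.33)/0.00951 = -0.00362/0.00951 = -0.381.
p-value = P(Z < -0.381) ≈ 0.3517.

z = -0.381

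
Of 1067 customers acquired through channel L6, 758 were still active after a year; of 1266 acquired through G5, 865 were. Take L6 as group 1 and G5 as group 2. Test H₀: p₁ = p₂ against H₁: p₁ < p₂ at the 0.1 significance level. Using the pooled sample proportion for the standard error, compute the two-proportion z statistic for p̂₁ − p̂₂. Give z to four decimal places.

z = 1.4198

p̂₁ = 758/1067 ≈ 0.710403, p̂₂ = 865/1266 ≈ 0.683254.
Pooled p̂ = (758+865)/(1067+1266) = 1623/2333 = 0.695671.
SE = √(p̂(1−p̂)(1/n₁+1/n₂)) = √(0.695671·0.304329·0.0017271) = √(0.000365649) = 0.019122.
z = (0.710403 − 0.683254)/0.019122 = 0.027149/0.019122 = 1.4198.
p-value = P(Z < 1.420) ≈ 0.9222. With α = 0.1, fail to reject H₀.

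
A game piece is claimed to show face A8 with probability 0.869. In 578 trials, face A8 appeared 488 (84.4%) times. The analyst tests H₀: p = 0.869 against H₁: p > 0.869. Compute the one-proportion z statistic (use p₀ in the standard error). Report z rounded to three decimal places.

p̂ = 488/578 = 0.84429.
Under H₀, SE = √(0.869·0.131/578) = √(0.000196953) = 0.01403.
z = (0.84429 − 0.869)/0.01403 = -0.02471/0.01403 = -1.761.

z = -1.761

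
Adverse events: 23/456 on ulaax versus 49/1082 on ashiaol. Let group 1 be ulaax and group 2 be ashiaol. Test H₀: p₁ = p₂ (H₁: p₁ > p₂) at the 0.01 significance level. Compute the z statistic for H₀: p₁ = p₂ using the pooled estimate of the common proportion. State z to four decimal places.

p̂₁ = 23/456 = 0.050439, p̂₂ = 49/1082 = 0.045287.
Pooled p̂ = (23+49)/(456+1082) = 72/1538 = 0.046814.
SE = √(p̂(1−p̂)(1/n₁+1/n₂)) = √(0.046814·0.953186·0.0031172) = √(0.000139097) = 0.011794.
z = (0.050439 − 0.045287)/0.011794 = 0.005152/0.011794 = 0.4368.
p-value = P(Z > 0.437) ≈ 0.3311; since p > α = 0.01, fail to reject H₀.

z = 0.4368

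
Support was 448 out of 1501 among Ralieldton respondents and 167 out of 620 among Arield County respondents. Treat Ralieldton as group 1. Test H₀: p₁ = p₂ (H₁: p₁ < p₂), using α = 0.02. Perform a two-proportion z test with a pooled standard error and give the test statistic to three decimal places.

z = 1.344

p̂₁ = 448/1501 ≈ 0.29847, p̂₂ = 167/620 ≈ 0.26935.
Pooled p̂ = (448+167)/(1501+620) = 615/2121 = 0.28996.
SE = √(p̂(1−p̂)(1/n₁+1/n₂)) = √(0.28996·0.71004·0.00227913) = √(0.000469231) = 0.02166.
z = (0.29847 − 0.26935)/0.02166 = 0.02912/0.02166 = 1.344.
p-value = P(Z < 1.344) ≈ 0.9105, so at α = 0.02 we fail to reject H₀.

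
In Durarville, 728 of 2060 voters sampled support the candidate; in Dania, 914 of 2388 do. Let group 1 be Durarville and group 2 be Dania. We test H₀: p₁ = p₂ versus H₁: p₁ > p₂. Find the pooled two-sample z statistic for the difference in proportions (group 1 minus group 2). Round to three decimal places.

p̂₁ = 728/2060 ≈ 0.35340, p̂₂ = 914/2388 ≈ 0.38275.
Pooled p̂ = (728+914)/(2060+2388) = 1642/4448 = 0.36915.
SE = √(0.23288 × 0.000904197) = 0.01451.
z = (0.35340 − 0.38275)/0.01451 = -0.02935/0.01451 = -2.023.

z = -2.023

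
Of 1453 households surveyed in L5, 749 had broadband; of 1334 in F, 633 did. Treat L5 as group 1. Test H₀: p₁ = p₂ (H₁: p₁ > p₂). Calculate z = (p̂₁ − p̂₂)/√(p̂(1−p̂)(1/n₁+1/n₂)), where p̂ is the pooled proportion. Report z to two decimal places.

p̂₁ = 749/1453 ≈ 0.5155, p̂₂ = 633/1334 ≈ 0.4745.
Pooled p̂ = (749+633)/(1453+1334) = 1382/2787 = 0.4959.
SE = √(0.249983 × 0.00143786) = 0.0190.
z = (0.5155 − 0.4745)/0.0190 = 0.0410/0.0190 = 2.16.
p-value = P(Z > 2.161) ≈ 0.0153.

z = 2.16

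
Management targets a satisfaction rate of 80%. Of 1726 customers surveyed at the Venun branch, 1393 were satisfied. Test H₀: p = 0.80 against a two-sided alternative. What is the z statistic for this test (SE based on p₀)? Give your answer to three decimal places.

p̂ = 1393/1726 = 0.80707.
SE = √(p₀(1−p₀)/n) = √(0.16/1726) = 0.00963.
z = (0.80707 − 0.8)/0.00963 = 0.00707/0.00963 = 0.734.
p-value = 2·P(Z > 0.734) ≈ 0.4629.

z = 0.734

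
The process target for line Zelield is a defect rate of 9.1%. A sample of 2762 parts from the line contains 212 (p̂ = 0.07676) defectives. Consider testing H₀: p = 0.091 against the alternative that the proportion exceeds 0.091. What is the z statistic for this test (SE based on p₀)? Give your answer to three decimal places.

p̂ = 212/2762 ≈ 0.07676.
Standard error under H₀: √(0.091×0.909/2762) = 0.00547.
z = (0.07676 − 0.091)/0.00547 = -0.01424/0.00547 = -2.603.
p-value = P(Z > -2.603) ≈ 0.9954.

z = -2.603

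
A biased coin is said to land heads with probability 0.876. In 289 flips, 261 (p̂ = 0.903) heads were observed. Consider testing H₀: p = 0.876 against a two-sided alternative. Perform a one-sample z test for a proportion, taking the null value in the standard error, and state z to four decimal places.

z = 1.3986

p̂ = 261/289 ≈ 0.903114.
Standard error under H₀: √(0.876×0.124/289) = 0.019387.
z = (0.903114 − 0.876)/0.019387 = 0.027114/0.019387 = 1.3986.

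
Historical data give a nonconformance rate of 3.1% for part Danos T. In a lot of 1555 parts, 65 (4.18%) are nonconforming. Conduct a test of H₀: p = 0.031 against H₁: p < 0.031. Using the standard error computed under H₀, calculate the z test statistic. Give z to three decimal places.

p̂ = 65/1555 = 0.0418006.
Standard error under H₀: √(0.031×0.969/1555) = 0.0043952.
z = (0.0418006 − 0.031)/0.0043952 = 0.0108006/0.0043952 = 2.457.
p-value = P(Z < 2.457) ≈ 0.9930.

z = 2.457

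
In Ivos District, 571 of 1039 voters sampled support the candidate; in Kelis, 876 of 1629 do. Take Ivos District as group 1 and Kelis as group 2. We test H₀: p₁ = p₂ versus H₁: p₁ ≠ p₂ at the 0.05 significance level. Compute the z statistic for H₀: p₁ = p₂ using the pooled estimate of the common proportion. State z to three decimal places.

z = 0.597

p̂₁ = 571/1039 = 0.549567, p̂₂ = 876/1629 = 0.537753.
Pooled p̂ = (571+876)/(1039+1629) = 1447/2668 = 0.542354.
SE = √(p̂(1−p̂)(1/n₁+1/n₂)) = √(0.542354·0.457646·0.00157634) = √(0.000391257) = 0.019780.
z = (0.549567 − 0.537753)/0.019780 = 0.011814/0.019780 = 0.597.
p-value = 2·P(Z > 0.597) ≈ 0.5503; since p > α = 0.05, fail to reject H₀.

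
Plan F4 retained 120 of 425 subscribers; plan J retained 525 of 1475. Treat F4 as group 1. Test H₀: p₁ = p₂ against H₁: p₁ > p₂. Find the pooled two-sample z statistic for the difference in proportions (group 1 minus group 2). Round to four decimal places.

p̂₁ = 120/425 = 0.282353, p̂₂ = 525/1475 = 0.355932.
Pooled p̂ = (120+525)/(425+1475) = 645/1900 = 0.339474.
SE = √(0.224231 × 0.00303091) = 0.026070.
z = (0.282353 − 0.355932)/0.026070 = -0.073579/0.026070 = -2.8224.
p-value = P(Z > -2.822) ≈ 0.9976.

z = -2.8224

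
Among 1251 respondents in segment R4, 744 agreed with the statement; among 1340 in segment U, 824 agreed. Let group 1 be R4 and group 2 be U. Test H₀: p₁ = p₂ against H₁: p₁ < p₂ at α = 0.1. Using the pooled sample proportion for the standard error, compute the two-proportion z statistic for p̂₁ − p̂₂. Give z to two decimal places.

p̂₁ = 744/1251 = 0.5947, p̂₂ = 824/1340 = 0.6149.
Pooled p̂ = (744+824)/(1251+1340) = 1568/2591 = 0.6052.
SE = √(0.238939 × 0.00154563) = 0.0192.
z = (0.5947 − 0.6149)/0.0192 = -0.0202/0.0192 = -1.05.
p-value = P(Z < -1.051) ≈ 0.1466, so at α = 0.1 we fail to reject H₀.

z = -1.05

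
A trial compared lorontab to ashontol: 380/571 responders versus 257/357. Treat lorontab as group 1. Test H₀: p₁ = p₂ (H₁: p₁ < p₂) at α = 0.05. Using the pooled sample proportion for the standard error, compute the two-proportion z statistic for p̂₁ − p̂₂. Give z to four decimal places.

p̂₁ = 380/571 ≈ 0.665499, p̂₂ = 257/357 ≈ 0.719888.
Pooled p̂ = (380+257)/(571+357) = 637/928 = 0.686422.
SE = √(0.215247 × 0.00455243) = 0.031303.
z = (0.665499 − 0.719888)/0.031303 = -0.054389/0.031303 = -1.7375.
p-value = P(Z < -1.737) ≈ 0.0412; since p < α = 0.05, reject H₀.

z = -1.7375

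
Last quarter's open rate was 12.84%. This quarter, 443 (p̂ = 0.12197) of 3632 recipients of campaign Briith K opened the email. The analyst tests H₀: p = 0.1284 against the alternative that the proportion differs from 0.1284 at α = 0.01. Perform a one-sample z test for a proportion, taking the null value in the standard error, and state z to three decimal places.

z = -1.158

p̂ = 443/3632 = 0.121971.
Under H₀, SE = √(0.1284·0.8716/3632) = √(3.08132e-05) = 0.005551.
z = (0.121971 − 0.1284)/0.005551 = -0.006429/0.005551 = -1.158.
Two-sided p-value ≈ 2·Φ(−1.158) = 0.2468; since p > α = 0.01, fail to reject H₀.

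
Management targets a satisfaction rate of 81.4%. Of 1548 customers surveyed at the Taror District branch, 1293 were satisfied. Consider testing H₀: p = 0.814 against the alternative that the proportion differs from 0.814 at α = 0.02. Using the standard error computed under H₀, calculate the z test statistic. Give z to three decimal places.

z = 2.151

p̂ = 1293/1548 ≈ 0.83527.
Under H₀, SE = √(0.814·0.186/1548) = √(9.78062e-05) = 0.00989.
z = (0.83527 − 0.814)/0.00989 = 0.02127/0.00989 = 2.151.
Two-sided p-value ≈ 2·Φ(−2.151) = 0.0315. With α = 0.02, fail to reject H₀.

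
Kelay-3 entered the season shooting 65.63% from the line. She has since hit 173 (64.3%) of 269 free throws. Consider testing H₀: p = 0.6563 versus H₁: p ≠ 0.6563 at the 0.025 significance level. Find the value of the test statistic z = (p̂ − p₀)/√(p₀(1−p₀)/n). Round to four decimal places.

z = -0.4551

p̂ = 173/269 = 0.6431227.
Standard error under H₀: √(0.6563×0.3437/269) = 0.0289578.
z = (0.6431227 − 0.6563)/0.0289578 = -0.0131773/0.0289578 = -0.4551.
Two-sided p-value ≈ 2·Φ(−0.455) = 0.6491. With α = 0.025, fail to reject H₀.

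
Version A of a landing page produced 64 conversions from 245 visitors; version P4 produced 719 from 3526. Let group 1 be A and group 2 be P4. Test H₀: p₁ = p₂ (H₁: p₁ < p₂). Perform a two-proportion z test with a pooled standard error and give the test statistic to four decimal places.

z = 2.1385

p̂₁ = 64/245 ≈ 0.261224, p̂₂ = 719/3526 ≈ 0.203914.
Pooled p̂ = (64+719)/(245+3526) = 783/3771 = 0.207637.
SE = √(0.164524 × 0.00436524) = 0.026799.
z = (0.261224 − 0.203914)/0.026799 = 0.057310/0.026799 = 2.1385.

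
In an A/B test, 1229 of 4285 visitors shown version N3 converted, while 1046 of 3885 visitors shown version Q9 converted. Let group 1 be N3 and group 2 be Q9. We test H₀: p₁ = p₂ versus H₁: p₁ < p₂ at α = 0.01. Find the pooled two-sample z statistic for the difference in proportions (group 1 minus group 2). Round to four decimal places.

p̂₁ = 1229/4285 ≈ 0.2868145, p̂₂ = 1046/3885 ≈ 0.2692407.
Pooled p̂ = (1229+1046)/(4285+3885) = 2275/8170 = 0.2784578.
SE = √(p̂(1−p̂)(1/n₁+1/n₂)) = √(0.2784578·0.7215422·0.000490772) = √(9.86055e-05) = 0.0099300.
z = (0.2868145 − 0.2692407)/0.0099300 = 0.0175738/0.0099300 = 1.7698.
p-value = P(Z < 1.770) ≈ 0.9616; since p > α = 0.01, fail to reject H₀.

z = 1.7698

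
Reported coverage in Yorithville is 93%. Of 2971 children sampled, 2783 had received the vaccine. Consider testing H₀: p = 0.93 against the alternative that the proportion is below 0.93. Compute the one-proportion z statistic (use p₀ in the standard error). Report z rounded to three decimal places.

p̂ = 2783/2971 ≈ 0.93672.
Standard error under H₀: √(0.93×0.07/2971) = 0.00468.
z = (0.93672 − 0.93)/0.00468 = 0.00672/0.00468 = 1.436.
p-value = P(Z < 1.436) ≈ 0.9245.

z = 1.436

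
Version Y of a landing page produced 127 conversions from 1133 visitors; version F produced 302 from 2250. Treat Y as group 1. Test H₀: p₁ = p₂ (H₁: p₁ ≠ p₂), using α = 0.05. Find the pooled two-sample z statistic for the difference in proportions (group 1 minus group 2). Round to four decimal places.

z = -1.8256

p̂₁ = 127/1133 ≈ 0.112092, p̂₂ = 302/2250 ≈ 0.134222.
Pooled p̂ = (127+302)/(1133+2250) = 429/3383 = 0.126811.
SE = √(p̂(1−p̂)(1/n₁+1/n₂)) = √(0.126811·0.873189·0.00132706) = √(0.000146945) = 0.012122.
z = (0.112092 − 0.134222)/0.012122 = -0.022130/0.012122 = -1.8256.
p-value = 2·P(Z > 1.826) ≈ 0.0679. With α = 0.05, fail to reject H₀.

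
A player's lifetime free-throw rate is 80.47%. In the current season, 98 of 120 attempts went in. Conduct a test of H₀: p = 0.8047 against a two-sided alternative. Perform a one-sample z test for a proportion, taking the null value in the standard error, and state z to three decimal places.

p̂ = 98/120 = 0.81667.
Under H₀, SE = √(0.8047·0.1953/120) = √(0.00130965) = 0.03619.
z = (0.81667 − 0.8047)/0.03619 = 0.01197/0.03619 = 0.331.

z = 0.331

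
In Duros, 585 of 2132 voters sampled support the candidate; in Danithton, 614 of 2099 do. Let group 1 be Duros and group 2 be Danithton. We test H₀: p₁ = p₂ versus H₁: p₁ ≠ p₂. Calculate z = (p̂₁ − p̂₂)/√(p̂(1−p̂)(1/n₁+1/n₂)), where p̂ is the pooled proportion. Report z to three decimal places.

z = -1.308

p̂₁ = 585/2132 ≈ 0.27439, p̂₂ = 614/2099 ≈ 0.29252.
Pooled p̂ = (585+614)/(2132+2099) = 1199/4231 = 0.28338.
SE = √(0.203078 × 0.00094546) = 0.01386.
z = (0.27439 − 0.29252)/0.01386 = -0.01813/0.01386 = -1.308.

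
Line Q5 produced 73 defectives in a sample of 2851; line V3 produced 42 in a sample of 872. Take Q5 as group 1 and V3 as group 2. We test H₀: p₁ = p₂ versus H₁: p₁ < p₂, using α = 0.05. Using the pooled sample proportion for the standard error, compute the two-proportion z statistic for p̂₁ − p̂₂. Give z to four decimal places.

p̂₁ = 73/2851 = 0.0256051, p̂₂ = 42/872 = 0.0481651.
Pooled p̂ = (73+42)/(2851+872) = 115/3723 = 0.0308891.
SE = √(p̂(1−p̂)(1/n₁+1/n₂)) = √(0.0308891·0.9691109·0.00149754) = √(4.48289e-05) = 0.0066954.
z = (0.0256051 − 0.0481651)/0.0066954 = -0.0225600/0.0066954 = -3.3695.
p-value = P(Z < -3.369) ≈ 0.0004; since p < α = 0.05, reject H₀.

z = -3.3695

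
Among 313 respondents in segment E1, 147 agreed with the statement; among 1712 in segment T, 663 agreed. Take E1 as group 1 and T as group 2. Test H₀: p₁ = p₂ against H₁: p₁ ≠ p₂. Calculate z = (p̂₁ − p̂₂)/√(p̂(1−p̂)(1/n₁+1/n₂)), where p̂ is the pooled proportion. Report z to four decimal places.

z = 2.7355

p̂₁ = 147/313 ≈ 0.469649, p̂₂ = 663/1712 ≈ 0.387266.
Pooled p̂ = (147+663)/(313+1712) = 810/2025 = 0.400000.
SE = √(p̂(1−p̂)(1/n₁+1/n₂)) = √(0.400000·0.600000·0.003779) = √(0.00090696) = 0.030116.
z = (0.469649 − 0.387266)/0.030116 = 0.082383/0.030116 = 2.7355.
p-value = 2·P(Z > 2.736) ≈ 0.0062.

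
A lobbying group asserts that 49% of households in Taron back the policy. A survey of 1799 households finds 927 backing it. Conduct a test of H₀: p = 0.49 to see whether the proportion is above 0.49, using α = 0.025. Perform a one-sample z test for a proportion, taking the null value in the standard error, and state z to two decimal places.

z = 2.15

p̂ = 927/1799 ≈ 0.51529.
Standard error under H₀: √(0.49×0.51/1799) = 0.01179.
z = (0.51529 − 0.49)/0.01179 = 0.02529/0.01179 = 2.15.
p-value = P(Z > 2.145) ≈ 0.0160; since p < α = 0.025, reject H₀.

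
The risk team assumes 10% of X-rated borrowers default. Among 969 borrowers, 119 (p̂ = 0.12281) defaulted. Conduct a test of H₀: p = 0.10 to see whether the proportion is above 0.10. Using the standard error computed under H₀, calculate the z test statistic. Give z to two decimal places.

z = 2.37

p̂ = 119/969 ≈ 0.12281.
Standard error under H₀: √(0.1×0.9/969) = 0.00964.
z = (0.12281 − 0.1)/0.00964 = 0.02281/0.00964 = 2.37.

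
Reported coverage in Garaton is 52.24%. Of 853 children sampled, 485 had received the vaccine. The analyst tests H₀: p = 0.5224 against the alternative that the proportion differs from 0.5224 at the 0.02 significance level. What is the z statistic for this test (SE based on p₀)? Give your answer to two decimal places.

z = 2.70

p̂ = 485/853 ≈ 0.5686.
Standard error under H₀: √(0.5224×0.4776/853) = 0.0171.
z = (0.5686 − 0.5224)/0.0171 = 0.0462/0.0171 = 2.70.
Two-sided p-value ≈ 2·Φ(−2.700) = 0.0069. With α = 0.02, reject H₀.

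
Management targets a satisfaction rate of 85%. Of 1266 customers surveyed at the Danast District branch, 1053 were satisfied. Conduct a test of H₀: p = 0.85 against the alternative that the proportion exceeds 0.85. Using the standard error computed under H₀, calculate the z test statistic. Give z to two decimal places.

z = -1.82

p̂ = 1053/1266 ≈ 0.8318.
SE = √(p₀(1−p₀)/n) = √(0.1275/1266) = 0.0100.
z = (0.8318 − 0.85)/0.0100 = -0.0182/0.0100 = -1.82.
p-value = P(Z > -1.818) ≈ 0.9655.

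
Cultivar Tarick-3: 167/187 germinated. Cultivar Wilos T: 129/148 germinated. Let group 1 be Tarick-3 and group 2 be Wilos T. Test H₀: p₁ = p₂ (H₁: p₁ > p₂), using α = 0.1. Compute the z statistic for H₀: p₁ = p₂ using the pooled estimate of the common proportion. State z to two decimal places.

p̂₁ = 167/187 = 0.8930, p̂₂ = 129/148 = 0.8716.
Pooled p̂ = (167+129)/(187+148) = 296/335 = 0.8836.
SE = √(0.102865 × 0.0121044) = 0.0353.
z = (0.8930 − 0.8716)/0.0353 = 0.0214/0.0353 = 0.61.
p-value = P(Z > 0.607) ≈ 0.2719; since p > α = 0.1, fail to reject H₀.

z = 0.61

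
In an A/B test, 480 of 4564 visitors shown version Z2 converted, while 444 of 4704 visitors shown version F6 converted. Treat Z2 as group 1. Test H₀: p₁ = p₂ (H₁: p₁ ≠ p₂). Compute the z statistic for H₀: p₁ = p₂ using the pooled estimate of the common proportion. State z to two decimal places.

p̂₁ = 480/4564 ≈ 0.10517, p̂₂ = 444/4704 ≈ 0.09439.
Pooled p̂ = (480+444)/(4564+4704) = 924/9268 = 0.09970.
SE = √(p̂(1−p̂)(1/n₁+1/n₂)) = √(0.09970·0.90030·0.000431691) = √(3.87478e-05) = 0.00622.
z = (0.10517 − 0.09439)/0.00622 = 0.01078/0.00622 = 1.73.
p-value = 2·P(Z > 1.732) ≈ 0.0832.

z = 1.73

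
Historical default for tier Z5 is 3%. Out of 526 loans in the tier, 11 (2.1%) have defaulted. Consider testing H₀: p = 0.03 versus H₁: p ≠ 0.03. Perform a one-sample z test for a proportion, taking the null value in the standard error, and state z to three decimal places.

z = -1.222

p̂ = 11/526 = 0.02091.
Under H₀, SE = √(0.03·0.97/526) = √(5.53232e-05) = 0.00744.
z = (0.02091 − 0.03)/0.00744 = -0.00909/0.00744 = -1.222.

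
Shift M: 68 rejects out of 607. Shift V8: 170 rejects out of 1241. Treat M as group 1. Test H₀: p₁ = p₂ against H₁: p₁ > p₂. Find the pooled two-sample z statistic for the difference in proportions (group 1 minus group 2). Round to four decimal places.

p̂₁ = 68/607 ≈ 0.112026, p̂₂ = 170/1241 ≈ 0.136986.
Pooled p̂ = (68+170)/(607+1241) = 238/1848 = 0.128788.
SE = √(p̂(1−p̂)(1/n₁+1/n₂)) = √(0.128788·0.871212·0.00245325) = √(0.000275258) = 0.016591.
z = (0.112026 − 0.136986)/0.016591 = -0.024960/0.016591 = -1.5044.
p-value = P(Z > -1.504) ≈ 0.9338.

z = -1.5044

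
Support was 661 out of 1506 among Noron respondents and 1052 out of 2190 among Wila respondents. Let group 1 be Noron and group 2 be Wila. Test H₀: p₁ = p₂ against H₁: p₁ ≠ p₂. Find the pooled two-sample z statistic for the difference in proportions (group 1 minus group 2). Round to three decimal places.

p̂₁ = 661/1506 ≈ 0.438911, p̂₂ = 1052/2190 ≈ 0.480365.
Pooled p̂ = (661+1052)/(1506+2190) = 1713/3696 = 0.463474.
SE = √(p̂(1−p̂)(1/n₁+1/n₂)) = √(0.463474·0.536526·0.00112063) = √(0.000278663) = 0.016693.
z = (0.438911 − 0.480365)/0.016693 = -0.041454/0.016693 = -2.483.
Two-sided p-value ≈ 2·Φ(−2.483) = 0.0130.

z = -2.483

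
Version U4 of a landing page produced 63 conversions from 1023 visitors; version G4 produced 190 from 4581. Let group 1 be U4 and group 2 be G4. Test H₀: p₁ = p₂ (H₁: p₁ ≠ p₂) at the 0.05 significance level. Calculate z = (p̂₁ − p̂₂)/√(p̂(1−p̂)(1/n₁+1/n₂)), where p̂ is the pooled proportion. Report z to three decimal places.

z = 2.801

p̂₁ = 63/1023 = 0.061584, p̂₂ = 190/4581 = 0.041476.
Pooled p̂ = (63+190)/(1023+4581) = 253/5604 = 0.045146.
SE = √(p̂(1−p̂)(1/n₁+1/n₂)) = √(0.045146·0.954854·0.00119581) = √(5.15491e-05) = 0.007180.
z = (0.061584 − 0.041476)/0.007180 = 0.020108/0.007180 = 2.801.
p-value = 2·P(Z > 2.801) ≈ 0.0051; since p < α = 0.05, reject H₀.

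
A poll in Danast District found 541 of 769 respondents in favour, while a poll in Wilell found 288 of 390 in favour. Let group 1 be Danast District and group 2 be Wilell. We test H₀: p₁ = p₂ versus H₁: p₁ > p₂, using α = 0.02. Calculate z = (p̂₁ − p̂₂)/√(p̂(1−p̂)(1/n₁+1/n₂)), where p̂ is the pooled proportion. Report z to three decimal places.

z = -1.246

p̂₁ = 541/769 = 0.70351, p̂₂ = 288/390 = 0.73846.
Pooled p̂ = (541+288)/(769+390) = 829/1159 = 0.71527.
SE = √(0.203658 × 0.00386449) = 0.02805.
z = (0.70351 − 0.73846)/0.02805 = -0.03495/0.02805 = -1.246.
p-value = P(Z > -1.246) ≈ 0.8936, so at α = 0.02 we fail to reject H₀.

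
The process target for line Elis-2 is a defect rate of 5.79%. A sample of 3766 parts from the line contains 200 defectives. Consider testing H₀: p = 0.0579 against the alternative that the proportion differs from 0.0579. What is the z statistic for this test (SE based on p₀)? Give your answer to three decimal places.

p̂ = 200/3766 ≈ 0.053107.
Standard error under H₀: √(0.0579×0.9421/3766) = 0.003806.
z = (0.053107 − 0.0579)/0.003806 = -0.004793/0.003806 = -1.259.
p-value = 2·P(Z > 1.259) ≈ 0.2079.

z = -1.259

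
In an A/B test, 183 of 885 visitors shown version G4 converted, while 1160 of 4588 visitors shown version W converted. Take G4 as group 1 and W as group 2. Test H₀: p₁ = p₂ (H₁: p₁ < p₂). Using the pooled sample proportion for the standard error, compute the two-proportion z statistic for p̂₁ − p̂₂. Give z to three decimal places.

p̂₁ = 183/885 ≈ 0.20678, p̂₂ = 1160/4588 ≈ 0.25283.
Pooled p̂ = (183+1160)/(885+4588) = 1343/5473 = 0.24539.
SE = √(p̂(1−p̂)(1/n₁+1/n₂)) = √(0.24539·0.75461·0.0013479) = √(0.000249594) = 0.01580.
z = (0.20678 − 0.25283)/0.01580 = -0.04605/0.01580 = -2.915.

z = -2.915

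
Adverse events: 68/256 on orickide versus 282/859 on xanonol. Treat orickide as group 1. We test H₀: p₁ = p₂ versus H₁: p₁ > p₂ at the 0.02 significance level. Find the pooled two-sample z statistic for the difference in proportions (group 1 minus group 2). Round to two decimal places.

z = -1.90

p̂₁ = 68/256 = 0.2656, p̂₂ = 282/859 = 0.3283.
Pooled p̂ = (68+282)/(256+859) = 350/1115 = 0.3139.
SE = √(0.215367 × 0.00507039) = 0.0330.
z = (0.2656 − 0.3283)/0.0330 = -0.0627/0.0330 = -1.90.
p-value = P(Z > -1.896) ≈ 0.9710, so at α = 0.02 we fail to reject H₀.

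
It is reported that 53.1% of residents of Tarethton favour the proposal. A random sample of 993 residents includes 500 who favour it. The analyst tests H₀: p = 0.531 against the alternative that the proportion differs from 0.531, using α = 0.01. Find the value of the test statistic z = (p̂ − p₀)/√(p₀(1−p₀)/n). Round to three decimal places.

p̂ = 500/993 = 0.50352.
Under H₀, SE = √(0.531·0.469/993) = √(0.000250795) = 0.01584.
z = (0.50352 − 0.531)/0.01584 = -0.02748/0.01584 = -1.735.
p-value = 2·P(Z > 1.735) ≈ 0.0828; since p > α = 0.01, fail to reject H₀.

z = -1.735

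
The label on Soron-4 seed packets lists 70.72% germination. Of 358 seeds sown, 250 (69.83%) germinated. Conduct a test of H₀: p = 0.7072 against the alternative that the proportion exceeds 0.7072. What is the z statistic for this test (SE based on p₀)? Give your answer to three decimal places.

p̂ = 250/358 = 0.69832.
Standard error under H₀: √(0.7072×0.2928/358) = 0.02405.
z = (0.69832 − 0.7072)/0.02405 = -0.00888/0.02405 = -0.369.

z = -0.369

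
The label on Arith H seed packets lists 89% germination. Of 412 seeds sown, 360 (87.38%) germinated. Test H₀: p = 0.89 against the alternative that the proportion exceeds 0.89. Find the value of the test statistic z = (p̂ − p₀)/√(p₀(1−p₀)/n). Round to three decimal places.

p̂ = 360/412 = 0.87379.
Standard error under H₀: √(0.89×0.11/412) = 0.01541.
z = (0.87379 − 0.89)/0.01541 = -0.01621/0.01541 = -1.052.
p-value = P(Z > -1.052) ≈ 0.8536.

z = -1.052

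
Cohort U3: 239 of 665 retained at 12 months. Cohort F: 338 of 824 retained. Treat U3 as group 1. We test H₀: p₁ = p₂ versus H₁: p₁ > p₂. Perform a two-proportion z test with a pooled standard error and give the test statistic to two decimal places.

p̂₁ = 239/665 ≈ 0.3594, p̂₂ = 338/824 ≈ 0.4102.
Pooled p̂ = (239+338)/(665+824) = 577/1489 = 0.3875.
SE = √(0.237346 × 0.00271735) = 0.0254.
z = (0.3594 − 0.4102)/0.0254 = -0.0508/0.0254 = -2.00.
p-value = P(Z > -2.000) ≈ 0.9773.

z = -2.00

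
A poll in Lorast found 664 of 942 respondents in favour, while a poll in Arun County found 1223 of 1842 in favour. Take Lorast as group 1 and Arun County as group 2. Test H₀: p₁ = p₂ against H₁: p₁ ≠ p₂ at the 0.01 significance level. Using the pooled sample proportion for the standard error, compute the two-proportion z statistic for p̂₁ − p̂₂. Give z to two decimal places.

z = 2.19

p̂₁ = 664/942 ≈ 0.7049, p̂₂ = 1223/1842 ≈ 0.6640.
Pooled p̂ = (664+1223)/(942+1842) = 1887/2784 = 0.6778.
SE = √(p̂(1−p̂)(1/n₁+1/n₂)) = √(0.6778·0.3222·0.00160446) = √(0.000350392) = 0.0187.
z = (0.7049 − 0.6640)/0.0187 = 0.0409/0.0187 = 2.19.
Two-sided p-value ≈ 2·Φ(−2.187) = 0.0288, so at α = 0.01 we fail to reject H₀.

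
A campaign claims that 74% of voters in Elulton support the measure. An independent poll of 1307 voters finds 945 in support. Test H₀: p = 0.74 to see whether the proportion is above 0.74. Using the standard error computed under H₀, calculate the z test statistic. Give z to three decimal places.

z = -1.399

p̂ = 945/1307 ≈ 0.72303.
Under H₀, SE = √(0.74·0.26/1307) = √(0.000147207) = 0.01213.
z = (0.72303 − 0.74)/0.01213 = -0.01697/0.01213 = -1.399.
p-value = P(Z > -1.399) ≈ 0.9190.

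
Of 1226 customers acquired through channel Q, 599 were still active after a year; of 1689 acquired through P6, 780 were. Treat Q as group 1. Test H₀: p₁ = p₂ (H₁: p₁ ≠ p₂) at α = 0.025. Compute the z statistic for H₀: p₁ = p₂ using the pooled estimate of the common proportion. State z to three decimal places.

p̂₁ = 599/1226 ≈ 0.48858, p̂₂ = 780/1689 ≈ 0.46181.
Pooled p̂ = (599+780)/(1226+1689) = 1379/2915 = 0.47307.
SE = √(p̂(1−p̂)(1/n₁+1/n₂)) = √(0.47307·0.52693·0.00140773) = √(0.000350911) = 0.01873.
z = (0.48858 − 0.46181)/0.01873 = 0.02677/0.01873 = 1.429.
Two-sided p-value ≈ 2·Φ(−1.429) = 0.1530, so at α = 0.025 we fail to reject H₀.

z = 1.429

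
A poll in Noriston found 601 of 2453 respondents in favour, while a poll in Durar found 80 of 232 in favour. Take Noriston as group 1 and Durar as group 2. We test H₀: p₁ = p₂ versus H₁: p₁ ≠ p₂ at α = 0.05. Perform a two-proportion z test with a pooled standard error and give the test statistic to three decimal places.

p̂₁ = 601/2453 ≈ 0.24501, p̂₂ = 80/232 ≈ 0.34483.
Pooled p̂ = (601+80)/(2453+232) = 681/2685 = 0.25363.
SE = √(0.189302 × 0.00471801) = 0.02989.
z = (0.24501 − 0.34483)/0.02989 = -0.09982/0.02989 = -3.340.
p-value = 2·P(Z > 3.340) ≈ 0.0008, so at α = 0.05 we reject H₀.

z = -3.340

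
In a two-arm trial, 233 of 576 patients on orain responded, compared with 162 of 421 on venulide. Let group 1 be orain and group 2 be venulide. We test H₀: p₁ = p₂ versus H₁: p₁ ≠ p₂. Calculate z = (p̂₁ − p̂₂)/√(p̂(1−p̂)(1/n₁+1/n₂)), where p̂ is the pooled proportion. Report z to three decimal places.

z = 0.629

p̂₁ = 233/576 ≈ 0.40451, p̂₂ = 162/421 ≈ 0.38480.
Pooled p̂ = (233+162)/(576+421) = 395/997 = 0.39619.
SE = √(0.239223 × 0.00411141) = 0.03136.
z = (0.40451 − 0.38480)/0.03136 = 0.01971/0.03136 = 0.629.
p-value = 2·P(Z > 0.629) ≈ 0.5296.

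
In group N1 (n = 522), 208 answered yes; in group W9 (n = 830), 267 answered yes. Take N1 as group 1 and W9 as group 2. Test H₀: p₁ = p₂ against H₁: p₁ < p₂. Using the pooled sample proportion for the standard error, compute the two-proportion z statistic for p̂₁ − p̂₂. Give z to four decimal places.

z = 2.8792

p̂₁ = 208/522 ≈ 0.3984674, p̂₂ = 267/830 ≈ 0.3216867.
Pooled p̂ = (208+267)/(522+830) = 475/1352 = 0.3513314.
SE = √(0.227898 × 0.00312053) = 0.0266676.
z = (0.3984674 − 0.3216867)/0.0266676 = 0.0767807/0.0266676 = 2.8792.
p-value = P(Z < 2.879) ≈ 0.9980.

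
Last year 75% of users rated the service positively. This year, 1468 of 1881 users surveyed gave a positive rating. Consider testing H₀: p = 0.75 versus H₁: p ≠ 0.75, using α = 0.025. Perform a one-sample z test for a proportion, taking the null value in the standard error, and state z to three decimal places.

z = 3.048

p̂ = 1468/1881 = 0.780436.
SE = √(p₀(1−p₀)/n) = √(0.1875/1881) = 0.009984.
z = (0.780436 − 0.75)/0.009984 = 0.030436/0.009984 = 3.048.
Two-sided p-value ≈ 2·Φ(−3.048) = 0.0023. With α = 0.025, reject H₀.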